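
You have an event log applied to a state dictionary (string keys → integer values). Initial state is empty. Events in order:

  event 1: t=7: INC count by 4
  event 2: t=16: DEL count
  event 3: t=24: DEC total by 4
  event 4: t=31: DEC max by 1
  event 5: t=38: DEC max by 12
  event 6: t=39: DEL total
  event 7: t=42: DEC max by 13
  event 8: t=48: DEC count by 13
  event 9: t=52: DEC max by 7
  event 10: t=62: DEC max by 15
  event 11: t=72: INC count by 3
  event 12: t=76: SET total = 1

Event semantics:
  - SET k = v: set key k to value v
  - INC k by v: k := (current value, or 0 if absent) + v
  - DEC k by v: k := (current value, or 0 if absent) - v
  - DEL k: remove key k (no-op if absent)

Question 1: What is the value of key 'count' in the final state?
Answer: -10

Derivation:
Track key 'count' through all 12 events:
  event 1 (t=7: INC count by 4): count (absent) -> 4
  event 2 (t=16: DEL count): count 4 -> (absent)
  event 3 (t=24: DEC total by 4): count unchanged
  event 4 (t=31: DEC max by 1): count unchanged
  event 5 (t=38: DEC max by 12): count unchanged
  event 6 (t=39: DEL total): count unchanged
  event 7 (t=42: DEC max by 13): count unchanged
  event 8 (t=48: DEC count by 13): count (absent) -> -13
  event 9 (t=52: DEC max by 7): count unchanged
  event 10 (t=62: DEC max by 15): count unchanged
  event 11 (t=72: INC count by 3): count -13 -> -10
  event 12 (t=76: SET total = 1): count unchanged
Final: count = -10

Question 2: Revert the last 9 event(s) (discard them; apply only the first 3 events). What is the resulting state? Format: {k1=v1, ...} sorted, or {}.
Answer: {total=-4}

Derivation:
Keep first 3 events (discard last 9):
  after event 1 (t=7: INC count by 4): {count=4}
  after event 2 (t=16: DEL count): {}
  after event 3 (t=24: DEC total by 4): {total=-4}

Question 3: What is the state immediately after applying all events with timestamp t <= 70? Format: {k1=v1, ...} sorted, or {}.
Apply events with t <= 70 (10 events):
  after event 1 (t=7: INC count by 4): {count=4}
  after event 2 (t=16: DEL count): {}
  after event 3 (t=24: DEC total by 4): {total=-4}
  after event 4 (t=31: DEC max by 1): {max=-1, total=-4}
  after event 5 (t=38: DEC max by 12): {max=-13, total=-4}
  after event 6 (t=39: DEL total): {max=-13}
  after event 7 (t=42: DEC max by 13): {max=-26}
  after event 8 (t=48: DEC count by 13): {count=-13, max=-26}
  after event 9 (t=52: DEC max by 7): {count=-13, max=-33}
  after event 10 (t=62: DEC max by 15): {count=-13, max=-48}

Answer: {count=-13, max=-48}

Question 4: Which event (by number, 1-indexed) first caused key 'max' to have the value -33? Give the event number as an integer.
Looking for first event where max becomes -33:
  event 4: max = -1
  event 5: max = -13
  event 6: max = -13
  event 7: max = -26
  event 8: max = -26
  event 9: max -26 -> -33  <-- first match

Answer: 9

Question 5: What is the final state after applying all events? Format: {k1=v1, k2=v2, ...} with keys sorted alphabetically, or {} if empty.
  after event 1 (t=7: INC count by 4): {count=4}
  after event 2 (t=16: DEL count): {}
  after event 3 (t=24: DEC total by 4): {total=-4}
  after event 4 (t=31: DEC max by 1): {max=-1, total=-4}
  after event 5 (t=38: DEC max by 12): {max=-13, total=-4}
  after event 6 (t=39: DEL total): {max=-13}
  after event 7 (t=42: DEC max by 13): {max=-26}
  after event 8 (t=48: DEC count by 13): {count=-13, max=-26}
  after event 9 (t=52: DEC max by 7): {count=-13, max=-33}
  after event 10 (t=62: DEC max by 15): {count=-13, max=-48}
  after event 11 (t=72: INC count by 3): {count=-10, max=-48}
  after event 12 (t=76: SET total = 1): {count=-10, max=-48, total=1}

Answer: {count=-10, max=-48, total=1}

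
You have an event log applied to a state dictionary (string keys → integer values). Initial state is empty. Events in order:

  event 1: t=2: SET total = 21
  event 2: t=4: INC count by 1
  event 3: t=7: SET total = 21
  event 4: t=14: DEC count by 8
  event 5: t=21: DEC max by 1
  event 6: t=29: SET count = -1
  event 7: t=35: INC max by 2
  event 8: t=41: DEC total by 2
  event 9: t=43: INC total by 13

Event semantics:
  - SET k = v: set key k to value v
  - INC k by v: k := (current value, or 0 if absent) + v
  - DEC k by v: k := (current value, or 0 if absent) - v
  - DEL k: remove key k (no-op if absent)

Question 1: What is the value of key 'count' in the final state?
Answer: -1

Derivation:
Track key 'count' through all 9 events:
  event 1 (t=2: SET total = 21): count unchanged
  event 2 (t=4: INC count by 1): count (absent) -> 1
  event 3 (t=7: SET total = 21): count unchanged
  event 4 (t=14: DEC count by 8): count 1 -> -7
  event 5 (t=21: DEC max by 1): count unchanged
  event 6 (t=29: SET count = -1): count -7 -> -1
  event 7 (t=35: INC max by 2): count unchanged
  event 8 (t=41: DEC total by 2): count unchanged
  event 9 (t=43: INC total by 13): count unchanged
Final: count = -1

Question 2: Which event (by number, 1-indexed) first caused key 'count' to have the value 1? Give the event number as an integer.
Answer: 2

Derivation:
Looking for first event where count becomes 1:
  event 2: count (absent) -> 1  <-- first match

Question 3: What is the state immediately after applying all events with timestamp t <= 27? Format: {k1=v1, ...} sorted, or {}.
Apply events with t <= 27 (5 events):
  after event 1 (t=2: SET total = 21): {total=21}
  after event 2 (t=4: INC count by 1): {count=1, total=21}
  after event 3 (t=7: SET total = 21): {count=1, total=21}
  after event 4 (t=14: DEC count by 8): {count=-7, total=21}
  after event 5 (t=21: DEC max by 1): {count=-7, max=-1, total=21}

Answer: {count=-7, max=-1, total=21}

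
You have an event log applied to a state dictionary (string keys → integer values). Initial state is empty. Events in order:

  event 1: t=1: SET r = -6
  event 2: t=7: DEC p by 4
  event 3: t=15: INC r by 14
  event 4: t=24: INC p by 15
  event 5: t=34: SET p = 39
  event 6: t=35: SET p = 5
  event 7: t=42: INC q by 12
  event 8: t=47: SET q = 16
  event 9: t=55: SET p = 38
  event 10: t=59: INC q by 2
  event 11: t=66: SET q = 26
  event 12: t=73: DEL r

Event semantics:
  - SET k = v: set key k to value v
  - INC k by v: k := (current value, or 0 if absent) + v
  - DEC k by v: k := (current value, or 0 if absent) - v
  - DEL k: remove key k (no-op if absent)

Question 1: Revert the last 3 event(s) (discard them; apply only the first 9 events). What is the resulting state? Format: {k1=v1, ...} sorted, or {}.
Answer: {p=38, q=16, r=8}

Derivation:
Keep first 9 events (discard last 3):
  after event 1 (t=1: SET r = -6): {r=-6}
  after event 2 (t=7: DEC p by 4): {p=-4, r=-6}
  after event 3 (t=15: INC r by 14): {p=-4, r=8}
  after event 4 (t=24: INC p by 15): {p=11, r=8}
  after event 5 (t=34: SET p = 39): {p=39, r=8}
  after event 6 (t=35: SET p = 5): {p=5, r=8}
  after event 7 (t=42: INC q by 12): {p=5, q=12, r=8}
  after event 8 (t=47: SET q = 16): {p=5, q=16, r=8}
  after event 9 (t=55: SET p = 38): {p=38, q=16, r=8}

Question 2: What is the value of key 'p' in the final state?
Answer: 38

Derivation:
Track key 'p' through all 12 events:
  event 1 (t=1: SET r = -6): p unchanged
  event 2 (t=7: DEC p by 4): p (absent) -> -4
  event 3 (t=15: INC r by 14): p unchanged
  event 4 (t=24: INC p by 15): p -4 -> 11
  event 5 (t=34: SET p = 39): p 11 -> 39
  event 6 (t=35: SET p = 5): p 39 -> 5
  event 7 (t=42: INC q by 12): p unchanged
  event 8 (t=47: SET q = 16): p unchanged
  event 9 (t=55: SET p = 38): p 5 -> 38
  event 10 (t=59: INC q by 2): p unchanged
  event 11 (t=66: SET q = 26): p unchanged
  event 12 (t=73: DEL r): p unchanged
Final: p = 38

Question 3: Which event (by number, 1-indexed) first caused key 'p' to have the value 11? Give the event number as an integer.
Looking for first event where p becomes 11:
  event 2: p = -4
  event 3: p = -4
  event 4: p -4 -> 11  <-- first match

Answer: 4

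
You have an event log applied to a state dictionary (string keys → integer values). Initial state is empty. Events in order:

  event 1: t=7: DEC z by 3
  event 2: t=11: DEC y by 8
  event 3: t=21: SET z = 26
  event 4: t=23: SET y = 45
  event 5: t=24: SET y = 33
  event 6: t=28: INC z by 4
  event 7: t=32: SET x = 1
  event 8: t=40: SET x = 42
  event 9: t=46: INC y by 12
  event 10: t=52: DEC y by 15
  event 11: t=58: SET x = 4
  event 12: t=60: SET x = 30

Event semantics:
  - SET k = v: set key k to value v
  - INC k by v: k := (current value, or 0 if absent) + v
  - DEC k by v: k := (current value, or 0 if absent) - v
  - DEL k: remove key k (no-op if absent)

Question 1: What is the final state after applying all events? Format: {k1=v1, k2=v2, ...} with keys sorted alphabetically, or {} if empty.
  after event 1 (t=7: DEC z by 3): {z=-3}
  after event 2 (t=11: DEC y by 8): {y=-8, z=-3}
  after event 3 (t=21: SET z = 26): {y=-8, z=26}
  after event 4 (t=23: SET y = 45): {y=45, z=26}
  after event 5 (t=24: SET y = 33): {y=33, z=26}
  after event 6 (t=28: INC z by 4): {y=33, z=30}
  after event 7 (t=32: SET x = 1): {x=1, y=33, z=30}
  after event 8 (t=40: SET x = 42): {x=42, y=33, z=30}
  after event 9 (t=46: INC y by 12): {x=42, y=45, z=30}
  after event 10 (t=52: DEC y by 15): {x=42, y=30, z=30}
  after event 11 (t=58: SET x = 4): {x=4, y=30, z=30}
  after event 12 (t=60: SET x = 30): {x=30, y=30, z=30}

Answer: {x=30, y=30, z=30}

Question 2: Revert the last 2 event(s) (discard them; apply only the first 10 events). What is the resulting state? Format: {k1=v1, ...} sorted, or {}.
Keep first 10 events (discard last 2):
  after event 1 (t=7: DEC z by 3): {z=-3}
  after event 2 (t=11: DEC y by 8): {y=-8, z=-3}
  after event 3 (t=21: SET z = 26): {y=-8, z=26}
  after event 4 (t=23: SET y = 45): {y=45, z=26}
  after event 5 (t=24: SET y = 33): {y=33, z=26}
  after event 6 (t=28: INC z by 4): {y=33, z=30}
  after event 7 (t=32: SET x = 1): {x=1, y=33, z=30}
  after event 8 (t=40: SET x = 42): {x=42, y=33, z=30}
  after event 9 (t=46: INC y by 12): {x=42, y=45, z=30}
  after event 10 (t=52: DEC y by 15): {x=42, y=30, z=30}

Answer: {x=42, y=30, z=30}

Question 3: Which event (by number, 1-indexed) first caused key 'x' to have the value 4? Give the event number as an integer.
Answer: 11

Derivation:
Looking for first event where x becomes 4:
  event 7: x = 1
  event 8: x = 42
  event 9: x = 42
  event 10: x = 42
  event 11: x 42 -> 4  <-- first match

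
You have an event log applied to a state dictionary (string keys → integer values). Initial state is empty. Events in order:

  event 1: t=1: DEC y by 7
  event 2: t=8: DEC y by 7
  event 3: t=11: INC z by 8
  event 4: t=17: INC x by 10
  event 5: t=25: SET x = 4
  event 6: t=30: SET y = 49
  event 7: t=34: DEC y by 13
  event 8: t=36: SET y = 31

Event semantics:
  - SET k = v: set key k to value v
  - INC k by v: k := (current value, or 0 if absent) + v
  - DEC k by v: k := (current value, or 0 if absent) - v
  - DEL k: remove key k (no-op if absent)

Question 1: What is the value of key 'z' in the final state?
Track key 'z' through all 8 events:
  event 1 (t=1: DEC y by 7): z unchanged
  event 2 (t=8: DEC y by 7): z unchanged
  event 3 (t=11: INC z by 8): z (absent) -> 8
  event 4 (t=17: INC x by 10): z unchanged
  event 5 (t=25: SET x = 4): z unchanged
  event 6 (t=30: SET y = 49): z unchanged
  event 7 (t=34: DEC y by 13): z unchanged
  event 8 (t=36: SET y = 31): z unchanged
Final: z = 8

Answer: 8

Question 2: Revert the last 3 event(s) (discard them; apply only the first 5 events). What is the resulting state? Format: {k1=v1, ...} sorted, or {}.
Answer: {x=4, y=-14, z=8}

Derivation:
Keep first 5 events (discard last 3):
  after event 1 (t=1: DEC y by 7): {y=-7}
  after event 2 (t=8: DEC y by 7): {y=-14}
  after event 3 (t=11: INC z by 8): {y=-14, z=8}
  after event 4 (t=17: INC x by 10): {x=10, y=-14, z=8}
  after event 5 (t=25: SET x = 4): {x=4, y=-14, z=8}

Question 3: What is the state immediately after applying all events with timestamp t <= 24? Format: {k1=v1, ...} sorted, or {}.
Apply events with t <= 24 (4 events):
  after event 1 (t=1: DEC y by 7): {y=-7}
  after event 2 (t=8: DEC y by 7): {y=-14}
  after event 3 (t=11: INC z by 8): {y=-14, z=8}
  after event 4 (t=17: INC x by 10): {x=10, y=-14, z=8}

Answer: {x=10, y=-14, z=8}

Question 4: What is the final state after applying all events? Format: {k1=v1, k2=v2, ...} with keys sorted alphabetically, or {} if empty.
Answer: {x=4, y=31, z=8}

Derivation:
  after event 1 (t=1: DEC y by 7): {y=-7}
  after event 2 (t=8: DEC y by 7): {y=-14}
  after event 3 (t=11: INC z by 8): {y=-14, z=8}
  after event 4 (t=17: INC x by 10): {x=10, y=-14, z=8}
  after event 5 (t=25: SET x = 4): {x=4, y=-14, z=8}
  after event 6 (t=30: SET y = 49): {x=4, y=49, z=8}
  after event 7 (t=34: DEC y by 13): {x=4, y=36, z=8}
  after event 8 (t=36: SET y = 31): {x=4, y=31, z=8}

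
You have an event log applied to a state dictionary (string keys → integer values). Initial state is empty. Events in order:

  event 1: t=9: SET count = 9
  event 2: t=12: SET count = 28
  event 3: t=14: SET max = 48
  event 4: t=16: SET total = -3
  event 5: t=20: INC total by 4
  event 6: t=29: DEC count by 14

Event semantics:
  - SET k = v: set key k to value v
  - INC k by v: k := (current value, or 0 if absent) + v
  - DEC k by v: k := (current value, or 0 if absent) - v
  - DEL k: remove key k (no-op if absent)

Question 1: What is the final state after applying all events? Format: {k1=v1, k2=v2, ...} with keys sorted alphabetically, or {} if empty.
  after event 1 (t=9: SET count = 9): {count=9}
  after event 2 (t=12: SET count = 28): {count=28}
  after event 3 (t=14: SET max = 48): {count=28, max=48}
  after event 4 (t=16: SET total = -3): {count=28, max=48, total=-3}
  after event 5 (t=20: INC total by 4): {count=28, max=48, total=1}
  after event 6 (t=29: DEC count by 14): {count=14, max=48, total=1}

Answer: {count=14, max=48, total=1}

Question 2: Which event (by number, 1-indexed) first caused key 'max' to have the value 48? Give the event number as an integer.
Answer: 3

Derivation:
Looking for first event where max becomes 48:
  event 3: max (absent) -> 48  <-- first match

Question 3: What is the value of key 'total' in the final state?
Track key 'total' through all 6 events:
  event 1 (t=9: SET count = 9): total unchanged
  event 2 (t=12: SET count = 28): total unchanged
  event 3 (t=14: SET max = 48): total unchanged
  event 4 (t=16: SET total = -3): total (absent) -> -3
  event 5 (t=20: INC total by 4): total -3 -> 1
  event 6 (t=29: DEC count by 14): total unchanged
Final: total = 1

Answer: 1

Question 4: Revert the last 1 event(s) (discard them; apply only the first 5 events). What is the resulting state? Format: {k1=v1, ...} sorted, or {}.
Keep first 5 events (discard last 1):
  after event 1 (t=9: SET count = 9): {count=9}
  after event 2 (t=12: SET count = 28): {count=28}
  after event 3 (t=14: SET max = 48): {count=28, max=48}
  after event 4 (t=16: SET total = -3): {count=28, max=48, total=-3}
  after event 5 (t=20: INC total by 4): {count=28, max=48, total=1}

Answer: {count=28, max=48, total=1}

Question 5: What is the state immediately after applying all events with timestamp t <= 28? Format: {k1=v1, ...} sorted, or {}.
Apply events with t <= 28 (5 events):
  after event 1 (t=9: SET count = 9): {count=9}
  after event 2 (t=12: SET count = 28): {count=28}
  after event 3 (t=14: SET max = 48): {count=28, max=48}
  after event 4 (t=16: SET total = -3): {count=28, max=48, total=-3}
  after event 5 (t=20: INC total by 4): {count=28, max=48, total=1}

Answer: {count=28, max=48, total=1}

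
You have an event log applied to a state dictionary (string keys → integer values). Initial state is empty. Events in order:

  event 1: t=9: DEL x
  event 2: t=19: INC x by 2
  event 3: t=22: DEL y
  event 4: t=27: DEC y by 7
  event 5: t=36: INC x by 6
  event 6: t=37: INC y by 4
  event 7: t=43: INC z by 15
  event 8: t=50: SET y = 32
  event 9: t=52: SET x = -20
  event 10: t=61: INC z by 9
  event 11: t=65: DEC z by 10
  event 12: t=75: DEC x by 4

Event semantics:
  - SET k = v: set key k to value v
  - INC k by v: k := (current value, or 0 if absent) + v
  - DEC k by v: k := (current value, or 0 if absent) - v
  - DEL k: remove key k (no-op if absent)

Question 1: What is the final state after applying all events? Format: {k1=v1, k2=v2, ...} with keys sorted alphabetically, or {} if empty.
Answer: {x=-24, y=32, z=14}

Derivation:
  after event 1 (t=9: DEL x): {}
  after event 2 (t=19: INC x by 2): {x=2}
  after event 3 (t=22: DEL y): {x=2}
  after event 4 (t=27: DEC y by 7): {x=2, y=-7}
  after event 5 (t=36: INC x by 6): {x=8, y=-7}
  after event 6 (t=37: INC y by 4): {x=8, y=-3}
  after event 7 (t=43: INC z by 15): {x=8, y=-3, z=15}
  after event 8 (t=50: SET y = 32): {x=8, y=32, z=15}
  after event 9 (t=52: SET x = -20): {x=-20, y=32, z=15}
  after event 10 (t=61: INC z by 9): {x=-20, y=32, z=24}
  after event 11 (t=65: DEC z by 10): {x=-20, y=32, z=14}
  after event 12 (t=75: DEC x by 4): {x=-24, y=32, z=14}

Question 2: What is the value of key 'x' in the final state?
Track key 'x' through all 12 events:
  event 1 (t=9: DEL x): x (absent) -> (absent)
  event 2 (t=19: INC x by 2): x (absent) -> 2
  event 3 (t=22: DEL y): x unchanged
  event 4 (t=27: DEC y by 7): x unchanged
  event 5 (t=36: INC x by 6): x 2 -> 8
  event 6 (t=37: INC y by 4): x unchanged
  event 7 (t=43: INC z by 15): x unchanged
  event 8 (t=50: SET y = 32): x unchanged
  event 9 (t=52: SET x = -20): x 8 -> -20
  event 10 (t=61: INC z by 9): x unchanged
  event 11 (t=65: DEC z by 10): x unchanged
  event 12 (t=75: DEC x by 4): x -20 -> -24
Final: x = -24

Answer: -24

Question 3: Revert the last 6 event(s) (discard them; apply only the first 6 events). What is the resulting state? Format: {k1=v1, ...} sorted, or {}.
Answer: {x=8, y=-3}

Derivation:
Keep first 6 events (discard last 6):
  after event 1 (t=9: DEL x): {}
  after event 2 (t=19: INC x by 2): {x=2}
  after event 3 (t=22: DEL y): {x=2}
  after event 4 (t=27: DEC y by 7): {x=2, y=-7}
  after event 5 (t=36: INC x by 6): {x=8, y=-7}
  after event 6 (t=37: INC y by 4): {x=8, y=-3}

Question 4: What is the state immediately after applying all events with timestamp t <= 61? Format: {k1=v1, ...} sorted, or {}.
Apply events with t <= 61 (10 events):
  after event 1 (t=9: DEL x): {}
  after event 2 (t=19: INC x by 2): {x=2}
  after event 3 (t=22: DEL y): {x=2}
  after event 4 (t=27: DEC y by 7): {x=2, y=-7}
  after event 5 (t=36: INC x by 6): {x=8, y=-7}
  after event 6 (t=37: INC y by 4): {x=8, y=-3}
  after event 7 (t=43: INC z by 15): {x=8, y=-3, z=15}
  after event 8 (t=50: SET y = 32): {x=8, y=32, z=15}
  after event 9 (t=52: SET x = -20): {x=-20, y=32, z=15}
  after event 10 (t=61: INC z by 9): {x=-20, y=32, z=24}

Answer: {x=-20, y=32, z=24}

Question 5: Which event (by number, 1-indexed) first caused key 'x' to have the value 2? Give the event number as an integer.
Looking for first event where x becomes 2:
  event 2: x (absent) -> 2  <-- first match

Answer: 2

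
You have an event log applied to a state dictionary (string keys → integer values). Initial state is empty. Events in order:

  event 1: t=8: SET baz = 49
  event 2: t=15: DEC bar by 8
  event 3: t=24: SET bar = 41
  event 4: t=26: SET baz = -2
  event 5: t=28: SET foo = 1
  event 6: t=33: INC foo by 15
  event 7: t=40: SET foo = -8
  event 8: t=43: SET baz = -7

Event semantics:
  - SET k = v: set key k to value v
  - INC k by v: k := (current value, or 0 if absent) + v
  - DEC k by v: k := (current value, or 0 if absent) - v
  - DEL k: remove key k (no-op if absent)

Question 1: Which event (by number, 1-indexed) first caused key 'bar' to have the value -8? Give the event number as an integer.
Answer: 2

Derivation:
Looking for first event where bar becomes -8:
  event 2: bar (absent) -> -8  <-- first match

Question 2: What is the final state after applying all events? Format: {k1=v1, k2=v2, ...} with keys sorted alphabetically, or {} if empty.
Answer: {bar=41, baz=-7, foo=-8}

Derivation:
  after event 1 (t=8: SET baz = 49): {baz=49}
  after event 2 (t=15: DEC bar by 8): {bar=-8, baz=49}
  after event 3 (t=24: SET bar = 41): {bar=41, baz=49}
  after event 4 (t=26: SET baz = -2): {bar=41, baz=-2}
  after event 5 (t=28: SET foo = 1): {bar=41, baz=-2, foo=1}
  after event 6 (t=33: INC foo by 15): {bar=41, baz=-2, foo=16}
  after event 7 (t=40: SET foo = -8): {bar=41, baz=-2, foo=-8}
  after event 8 (t=43: SET baz = -7): {bar=41, baz=-7, foo=-8}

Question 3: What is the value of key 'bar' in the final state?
Track key 'bar' through all 8 events:
  event 1 (t=8: SET baz = 49): bar unchanged
  event 2 (t=15: DEC bar by 8): bar (absent) -> -8
  event 3 (t=24: SET bar = 41): bar -8 -> 41
  event 4 (t=26: SET baz = -2): bar unchanged
  event 5 (t=28: SET foo = 1): bar unchanged
  event 6 (t=33: INC foo by 15): bar unchanged
  event 7 (t=40: SET foo = -8): bar unchanged
  event 8 (t=43: SET baz = -7): bar unchanged
Final: bar = 41

Answer: 41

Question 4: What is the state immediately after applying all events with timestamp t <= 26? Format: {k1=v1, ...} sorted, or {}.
Answer: {bar=41, baz=-2}

Derivation:
Apply events with t <= 26 (4 events):
  after event 1 (t=8: SET baz = 49): {baz=49}
  after event 2 (t=15: DEC bar by 8): {bar=-8, baz=49}
  after event 3 (t=24: SET bar = 41): {bar=41, baz=49}
  after event 4 (t=26: SET baz = -2): {bar=41, baz=-2}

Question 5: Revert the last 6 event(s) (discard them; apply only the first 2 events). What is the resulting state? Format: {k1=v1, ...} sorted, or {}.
Answer: {bar=-8, baz=49}

Derivation:
Keep first 2 events (discard last 6):
  after event 1 (t=8: SET baz = 49): {baz=49}
  after event 2 (t=15: DEC bar by 8): {bar=-8, baz=49}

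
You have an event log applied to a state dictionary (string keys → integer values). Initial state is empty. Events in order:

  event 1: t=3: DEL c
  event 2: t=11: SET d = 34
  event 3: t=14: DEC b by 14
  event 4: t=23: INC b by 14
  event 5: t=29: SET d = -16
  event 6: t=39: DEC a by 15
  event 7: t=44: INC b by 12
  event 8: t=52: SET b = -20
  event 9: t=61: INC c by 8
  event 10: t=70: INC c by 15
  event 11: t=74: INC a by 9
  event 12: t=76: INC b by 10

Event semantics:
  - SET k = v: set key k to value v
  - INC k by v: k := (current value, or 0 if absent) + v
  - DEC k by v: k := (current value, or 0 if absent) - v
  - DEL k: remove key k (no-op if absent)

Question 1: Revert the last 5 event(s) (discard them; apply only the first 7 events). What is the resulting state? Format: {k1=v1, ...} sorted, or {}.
Answer: {a=-15, b=12, d=-16}

Derivation:
Keep first 7 events (discard last 5):
  after event 1 (t=3: DEL c): {}
  after event 2 (t=11: SET d = 34): {d=34}
  after event 3 (t=14: DEC b by 14): {b=-14, d=34}
  after event 4 (t=23: INC b by 14): {b=0, d=34}
  after event 5 (t=29: SET d = -16): {b=0, d=-16}
  after event 6 (t=39: DEC a by 15): {a=-15, b=0, d=-16}
  after event 7 (t=44: INC b by 12): {a=-15, b=12, d=-16}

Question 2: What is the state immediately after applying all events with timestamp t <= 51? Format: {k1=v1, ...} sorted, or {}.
Answer: {a=-15, b=12, d=-16}

Derivation:
Apply events with t <= 51 (7 events):
  after event 1 (t=3: DEL c): {}
  after event 2 (t=11: SET d = 34): {d=34}
  after event 3 (t=14: DEC b by 14): {b=-14, d=34}
  after event 4 (t=23: INC b by 14): {b=0, d=34}
  after event 5 (t=29: SET d = -16): {b=0, d=-16}
  after event 6 (t=39: DEC a by 15): {a=-15, b=0, d=-16}
  after event 7 (t=44: INC b by 12): {a=-15, b=12, d=-16}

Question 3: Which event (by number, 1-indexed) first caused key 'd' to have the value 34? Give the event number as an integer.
Looking for first event where d becomes 34:
  event 2: d (absent) -> 34  <-- first match

Answer: 2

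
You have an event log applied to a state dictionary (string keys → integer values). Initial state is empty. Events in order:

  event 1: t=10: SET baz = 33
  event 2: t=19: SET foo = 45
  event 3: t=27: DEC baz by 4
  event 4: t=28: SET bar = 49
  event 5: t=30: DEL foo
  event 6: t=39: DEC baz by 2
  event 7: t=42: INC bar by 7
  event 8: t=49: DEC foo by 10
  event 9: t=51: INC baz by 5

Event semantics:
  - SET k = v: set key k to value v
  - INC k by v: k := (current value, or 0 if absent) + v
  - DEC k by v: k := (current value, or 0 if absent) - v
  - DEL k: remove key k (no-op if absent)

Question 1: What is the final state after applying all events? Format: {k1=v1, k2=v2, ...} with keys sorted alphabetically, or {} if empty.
Answer: {bar=56, baz=32, foo=-10}

Derivation:
  after event 1 (t=10: SET baz = 33): {baz=33}
  after event 2 (t=19: SET foo = 45): {baz=33, foo=45}
  after event 3 (t=27: DEC baz by 4): {baz=29, foo=45}
  after event 4 (t=28: SET bar = 49): {bar=49, baz=29, foo=45}
  after event 5 (t=30: DEL foo): {bar=49, baz=29}
  after event 6 (t=39: DEC baz by 2): {bar=49, baz=27}
  after event 7 (t=42: INC bar by 7): {bar=56, baz=27}
  after event 8 (t=49: DEC foo by 10): {bar=56, baz=27, foo=-10}
  after event 9 (t=51: INC baz by 5): {bar=56, baz=32, foo=-10}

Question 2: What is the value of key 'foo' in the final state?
Answer: -10

Derivation:
Track key 'foo' through all 9 events:
  event 1 (t=10: SET baz = 33): foo unchanged
  event 2 (t=19: SET foo = 45): foo (absent) -> 45
  event 3 (t=27: DEC baz by 4): foo unchanged
  event 4 (t=28: SET bar = 49): foo unchanged
  event 5 (t=30: DEL foo): foo 45 -> (absent)
  event 6 (t=39: DEC baz by 2): foo unchanged
  event 7 (t=42: INC bar by 7): foo unchanged
  event 8 (t=49: DEC foo by 10): foo (absent) -> -10
  event 9 (t=51: INC baz by 5): foo unchanged
Final: foo = -10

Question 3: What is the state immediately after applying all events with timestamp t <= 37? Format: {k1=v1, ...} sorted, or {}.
Answer: {bar=49, baz=29}

Derivation:
Apply events with t <= 37 (5 events):
  after event 1 (t=10: SET baz = 33): {baz=33}
  after event 2 (t=19: SET foo = 45): {baz=33, foo=45}
  after event 3 (t=27: DEC baz by 4): {baz=29, foo=45}
  after event 4 (t=28: SET bar = 49): {bar=49, baz=29, foo=45}
  after event 5 (t=30: DEL foo): {bar=49, baz=29}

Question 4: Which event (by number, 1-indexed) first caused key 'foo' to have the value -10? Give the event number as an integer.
Answer: 8

Derivation:
Looking for first event where foo becomes -10:
  event 2: foo = 45
  event 3: foo = 45
  event 4: foo = 45
  event 5: foo = (absent)
  event 8: foo (absent) -> -10  <-- first match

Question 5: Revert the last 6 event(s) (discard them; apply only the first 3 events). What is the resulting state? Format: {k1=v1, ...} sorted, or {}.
Keep first 3 events (discard last 6):
  after event 1 (t=10: SET baz = 33): {baz=33}
  after event 2 (t=19: SET foo = 45): {baz=33, foo=45}
  after event 3 (t=27: DEC baz by 4): {baz=29, foo=45}

Answer: {baz=29, foo=45}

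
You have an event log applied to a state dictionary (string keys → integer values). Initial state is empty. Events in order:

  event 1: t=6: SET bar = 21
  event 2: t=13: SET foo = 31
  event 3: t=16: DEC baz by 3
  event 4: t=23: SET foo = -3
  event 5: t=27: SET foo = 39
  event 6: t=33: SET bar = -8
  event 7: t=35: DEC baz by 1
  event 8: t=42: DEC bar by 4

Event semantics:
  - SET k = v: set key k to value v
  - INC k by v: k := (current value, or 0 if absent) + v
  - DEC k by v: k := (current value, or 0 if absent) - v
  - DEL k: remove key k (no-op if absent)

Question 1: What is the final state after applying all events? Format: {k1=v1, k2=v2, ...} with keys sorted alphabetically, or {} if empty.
Answer: {bar=-12, baz=-4, foo=39}

Derivation:
  after event 1 (t=6: SET bar = 21): {bar=21}
  after event 2 (t=13: SET foo = 31): {bar=21, foo=31}
  after event 3 (t=16: DEC baz by 3): {bar=21, baz=-3, foo=31}
  after event 4 (t=23: SET foo = -3): {bar=21, baz=-3, foo=-3}
  after event 5 (t=27: SET foo = 39): {bar=21, baz=-3, foo=39}
  after event 6 (t=33: SET bar = -8): {bar=-8, baz=-3, foo=39}
  after event 7 (t=35: DEC baz by 1): {bar=-8, baz=-4, foo=39}
  after event 8 (t=42: DEC bar by 4): {bar=-12, baz=-4, foo=39}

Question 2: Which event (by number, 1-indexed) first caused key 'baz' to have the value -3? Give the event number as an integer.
Looking for first event where baz becomes -3:
  event 3: baz (absent) -> -3  <-- first match

Answer: 3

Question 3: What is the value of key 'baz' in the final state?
Answer: -4

Derivation:
Track key 'baz' through all 8 events:
  event 1 (t=6: SET bar = 21): baz unchanged
  event 2 (t=13: SET foo = 31): baz unchanged
  event 3 (t=16: DEC baz by 3): baz (absent) -> -3
  event 4 (t=23: SET foo = -3): baz unchanged
  event 5 (t=27: SET foo = 39): baz unchanged
  event 6 (t=33: SET bar = -8): baz unchanged
  event 7 (t=35: DEC baz by 1): baz -3 -> -4
  event 8 (t=42: DEC bar by 4): baz unchanged
Final: baz = -4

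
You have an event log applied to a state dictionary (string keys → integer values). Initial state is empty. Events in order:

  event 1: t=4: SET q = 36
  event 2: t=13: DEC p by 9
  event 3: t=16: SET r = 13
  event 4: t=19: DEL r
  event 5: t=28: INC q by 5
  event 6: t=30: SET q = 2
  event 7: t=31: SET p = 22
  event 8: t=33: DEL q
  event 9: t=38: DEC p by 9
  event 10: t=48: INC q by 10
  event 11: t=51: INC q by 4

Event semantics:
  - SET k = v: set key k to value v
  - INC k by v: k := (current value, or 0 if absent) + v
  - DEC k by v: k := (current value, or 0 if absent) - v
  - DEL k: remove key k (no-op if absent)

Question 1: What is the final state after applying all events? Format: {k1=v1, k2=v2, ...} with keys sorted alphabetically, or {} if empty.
  after event 1 (t=4: SET q = 36): {q=36}
  after event 2 (t=13: DEC p by 9): {p=-9, q=36}
  after event 3 (t=16: SET r = 13): {p=-9, q=36, r=13}
  after event 4 (t=19: DEL r): {p=-9, q=36}
  after event 5 (t=28: INC q by 5): {p=-9, q=41}
  after event 6 (t=30: SET q = 2): {p=-9, q=2}
  after event 7 (t=31: SET p = 22): {p=22, q=2}
  after event 8 (t=33: DEL q): {p=22}
  after event 9 (t=38: DEC p by 9): {p=13}
  after event 10 (t=48: INC q by 10): {p=13, q=10}
  after event 11 (t=51: INC q by 4): {p=13, q=14}

Answer: {p=13, q=14}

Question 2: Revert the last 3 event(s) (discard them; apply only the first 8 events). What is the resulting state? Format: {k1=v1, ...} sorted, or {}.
Answer: {p=22}

Derivation:
Keep first 8 events (discard last 3):
  after event 1 (t=4: SET q = 36): {q=36}
  after event 2 (t=13: DEC p by 9): {p=-9, q=36}
  after event 3 (t=16: SET r = 13): {p=-9, q=36, r=13}
  after event 4 (t=19: DEL r): {p=-9, q=36}
  after event 5 (t=28: INC q by 5): {p=-9, q=41}
  after event 6 (t=30: SET q = 2): {p=-9, q=2}
  after event 7 (t=31: SET p = 22): {p=22, q=2}
  after event 8 (t=33: DEL q): {p=22}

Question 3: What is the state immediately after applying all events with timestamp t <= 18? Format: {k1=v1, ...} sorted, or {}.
Answer: {p=-9, q=36, r=13}

Derivation:
Apply events with t <= 18 (3 events):
  after event 1 (t=4: SET q = 36): {q=36}
  after event 2 (t=13: DEC p by 9): {p=-9, q=36}
  after event 3 (t=16: SET r = 13): {p=-9, q=36, r=13}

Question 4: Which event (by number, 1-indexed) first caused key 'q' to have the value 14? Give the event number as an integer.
Answer: 11

Derivation:
Looking for first event where q becomes 14:
  event 1: q = 36
  event 2: q = 36
  event 3: q = 36
  event 4: q = 36
  event 5: q = 41
  event 6: q = 2
  event 7: q = 2
  event 8: q = (absent)
  event 10: q = 10
  event 11: q 10 -> 14  <-- first match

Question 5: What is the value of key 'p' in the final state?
Track key 'p' through all 11 events:
  event 1 (t=4: SET q = 36): p unchanged
  event 2 (t=13: DEC p by 9): p (absent) -> -9
  event 3 (t=16: SET r = 13): p unchanged
  event 4 (t=19: DEL r): p unchanged
  event 5 (t=28: INC q by 5): p unchanged
  event 6 (t=30: SET q = 2): p unchanged
  event 7 (t=31: SET p = 22): p -9 -> 22
  event 8 (t=33: DEL q): p unchanged
  event 9 (t=38: DEC p by 9): p 22 -> 13
  event 10 (t=48: INC q by 10): p unchanged
  event 11 (t=51: INC q by 4): p unchanged
Final: p = 13

Answer: 13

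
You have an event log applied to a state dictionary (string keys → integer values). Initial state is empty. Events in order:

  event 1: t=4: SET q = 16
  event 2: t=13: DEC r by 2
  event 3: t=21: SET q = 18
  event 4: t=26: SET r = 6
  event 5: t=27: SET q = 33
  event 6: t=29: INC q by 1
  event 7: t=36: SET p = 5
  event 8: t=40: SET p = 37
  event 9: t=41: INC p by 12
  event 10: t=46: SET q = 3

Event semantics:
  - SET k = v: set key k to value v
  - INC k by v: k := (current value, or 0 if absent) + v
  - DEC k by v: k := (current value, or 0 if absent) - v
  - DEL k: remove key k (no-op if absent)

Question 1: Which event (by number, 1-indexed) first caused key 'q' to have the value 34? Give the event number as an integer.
Answer: 6

Derivation:
Looking for first event where q becomes 34:
  event 1: q = 16
  event 2: q = 16
  event 3: q = 18
  event 4: q = 18
  event 5: q = 33
  event 6: q 33 -> 34  <-- first match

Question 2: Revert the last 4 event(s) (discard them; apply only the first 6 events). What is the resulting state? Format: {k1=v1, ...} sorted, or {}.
Keep first 6 events (discard last 4):
  after event 1 (t=4: SET q = 16): {q=16}
  after event 2 (t=13: DEC r by 2): {q=16, r=-2}
  after event 3 (t=21: SET q = 18): {q=18, r=-2}
  after event 4 (t=26: SET r = 6): {q=18, r=6}
  after event 5 (t=27: SET q = 33): {q=33, r=6}
  after event 6 (t=29: INC q by 1): {q=34, r=6}

Answer: {q=34, r=6}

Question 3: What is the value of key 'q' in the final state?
Track key 'q' through all 10 events:
  event 1 (t=4: SET q = 16): q (absent) -> 16
  event 2 (t=13: DEC r by 2): q unchanged
  event 3 (t=21: SET q = 18): q 16 -> 18
  event 4 (t=26: SET r = 6): q unchanged
  event 5 (t=27: SET q = 33): q 18 -> 33
  event 6 (t=29: INC q by 1): q 33 -> 34
  event 7 (t=36: SET p = 5): q unchanged
  event 8 (t=40: SET p = 37): q unchanged
  event 9 (t=41: INC p by 12): q unchanged
  event 10 (t=46: SET q = 3): q 34 -> 3
Final: q = 3

Answer: 3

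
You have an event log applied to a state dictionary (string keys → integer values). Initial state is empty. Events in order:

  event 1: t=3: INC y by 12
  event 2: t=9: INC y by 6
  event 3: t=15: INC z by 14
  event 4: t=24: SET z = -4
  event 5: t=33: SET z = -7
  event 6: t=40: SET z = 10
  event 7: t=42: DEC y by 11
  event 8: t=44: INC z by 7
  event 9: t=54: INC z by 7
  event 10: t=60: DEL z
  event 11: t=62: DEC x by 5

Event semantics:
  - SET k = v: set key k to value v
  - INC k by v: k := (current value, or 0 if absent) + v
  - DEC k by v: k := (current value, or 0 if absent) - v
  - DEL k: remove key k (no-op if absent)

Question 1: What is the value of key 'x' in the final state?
Answer: -5

Derivation:
Track key 'x' through all 11 events:
  event 1 (t=3: INC y by 12): x unchanged
  event 2 (t=9: INC y by 6): x unchanged
  event 3 (t=15: INC z by 14): x unchanged
  event 4 (t=24: SET z = -4): x unchanged
  event 5 (t=33: SET z = -7): x unchanged
  event 6 (t=40: SET z = 10): x unchanged
  event 7 (t=42: DEC y by 11): x unchanged
  event 8 (t=44: INC z by 7): x unchanged
  event 9 (t=54: INC z by 7): x unchanged
  event 10 (t=60: DEL z): x unchanged
  event 11 (t=62: DEC x by 5): x (absent) -> -5
Final: x = -5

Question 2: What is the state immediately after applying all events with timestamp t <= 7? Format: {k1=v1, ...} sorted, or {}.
Apply events with t <= 7 (1 events):
  after event 1 (t=3: INC y by 12): {y=12}

Answer: {y=12}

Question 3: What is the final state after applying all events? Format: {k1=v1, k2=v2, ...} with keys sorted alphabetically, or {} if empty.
  after event 1 (t=3: INC y by 12): {y=12}
  after event 2 (t=9: INC y by 6): {y=18}
  after event 3 (t=15: INC z by 14): {y=18, z=14}
  after event 4 (t=24: SET z = -4): {y=18, z=-4}
  after event 5 (t=33: SET z = -7): {y=18, z=-7}
  after event 6 (t=40: SET z = 10): {y=18, z=10}
  after event 7 (t=42: DEC y by 11): {y=7, z=10}
  after event 8 (t=44: INC z by 7): {y=7, z=17}
  after event 9 (t=54: INC z by 7): {y=7, z=24}
  after event 10 (t=60: DEL z): {y=7}
  after event 11 (t=62: DEC x by 5): {x=-5, y=7}

Answer: {x=-5, y=7}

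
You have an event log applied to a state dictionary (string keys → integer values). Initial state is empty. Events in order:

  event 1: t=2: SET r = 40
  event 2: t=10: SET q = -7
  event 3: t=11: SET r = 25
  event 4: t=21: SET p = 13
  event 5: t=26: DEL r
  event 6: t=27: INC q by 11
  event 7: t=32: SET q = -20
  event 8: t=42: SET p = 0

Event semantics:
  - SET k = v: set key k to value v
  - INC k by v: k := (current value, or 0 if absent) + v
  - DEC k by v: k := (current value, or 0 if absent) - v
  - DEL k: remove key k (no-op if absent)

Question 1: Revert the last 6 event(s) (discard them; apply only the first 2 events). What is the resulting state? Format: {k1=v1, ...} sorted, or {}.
Answer: {q=-7, r=40}

Derivation:
Keep first 2 events (discard last 6):
  after event 1 (t=2: SET r = 40): {r=40}
  after event 2 (t=10: SET q = -7): {q=-7, r=40}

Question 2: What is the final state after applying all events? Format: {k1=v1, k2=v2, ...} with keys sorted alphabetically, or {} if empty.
Answer: {p=0, q=-20}

Derivation:
  after event 1 (t=2: SET r = 40): {r=40}
  after event 2 (t=10: SET q = -7): {q=-7, r=40}
  after event 3 (t=11: SET r = 25): {q=-7, r=25}
  after event 4 (t=21: SET p = 13): {p=13, q=-7, r=25}
  after event 5 (t=26: DEL r): {p=13, q=-7}
  after event 6 (t=27: INC q by 11): {p=13, q=4}
  after event 7 (t=32: SET q = -20): {p=13, q=-20}
  after event 8 (t=42: SET p = 0): {p=0, q=-20}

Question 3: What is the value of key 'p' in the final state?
Track key 'p' through all 8 events:
  event 1 (t=2: SET r = 40): p unchanged
  event 2 (t=10: SET q = -7): p unchanged
  event 3 (t=11: SET r = 25): p unchanged
  event 4 (t=21: SET p = 13): p (absent) -> 13
  event 5 (t=26: DEL r): p unchanged
  event 6 (t=27: INC q by 11): p unchanged
  event 7 (t=32: SET q = -20): p unchanged
  event 8 (t=42: SET p = 0): p 13 -> 0
Final: p = 0

Answer: 0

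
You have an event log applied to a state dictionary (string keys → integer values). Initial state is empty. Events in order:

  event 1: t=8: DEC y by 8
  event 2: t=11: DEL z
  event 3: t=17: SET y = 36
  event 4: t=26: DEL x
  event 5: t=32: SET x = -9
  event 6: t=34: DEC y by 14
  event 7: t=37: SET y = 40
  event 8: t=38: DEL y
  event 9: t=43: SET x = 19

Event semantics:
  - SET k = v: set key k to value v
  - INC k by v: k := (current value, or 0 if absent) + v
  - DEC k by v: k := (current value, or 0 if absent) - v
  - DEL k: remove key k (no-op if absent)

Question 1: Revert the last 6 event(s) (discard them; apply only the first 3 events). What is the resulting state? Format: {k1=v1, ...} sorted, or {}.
Answer: {y=36}

Derivation:
Keep first 3 events (discard last 6):
  after event 1 (t=8: DEC y by 8): {y=-8}
  after event 2 (t=11: DEL z): {y=-8}
  after event 3 (t=17: SET y = 36): {y=36}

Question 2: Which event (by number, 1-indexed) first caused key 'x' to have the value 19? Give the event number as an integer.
Looking for first event where x becomes 19:
  event 5: x = -9
  event 6: x = -9
  event 7: x = -9
  event 8: x = -9
  event 9: x -9 -> 19  <-- first match

Answer: 9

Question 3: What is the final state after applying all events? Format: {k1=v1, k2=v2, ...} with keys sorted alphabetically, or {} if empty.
  after event 1 (t=8: DEC y by 8): {y=-8}
  after event 2 (t=11: DEL z): {y=-8}
  after event 3 (t=17: SET y = 36): {y=36}
  after event 4 (t=26: DEL x): {y=36}
  after event 5 (t=32: SET x = -9): {x=-9, y=36}
  after event 6 (t=34: DEC y by 14): {x=-9, y=22}
  after event 7 (t=37: SET y = 40): {x=-9, y=40}
  after event 8 (t=38: DEL y): {x=-9}
  after event 9 (t=43: SET x = 19): {x=19}

Answer: {x=19}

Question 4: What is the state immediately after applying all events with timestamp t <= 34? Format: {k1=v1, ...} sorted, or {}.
Apply events with t <= 34 (6 events):
  after event 1 (t=8: DEC y by 8): {y=-8}
  after event 2 (t=11: DEL z): {y=-8}
  after event 3 (t=17: SET y = 36): {y=36}
  after event 4 (t=26: DEL x): {y=36}
  after event 5 (t=32: SET x = -9): {x=-9, y=36}
  after event 6 (t=34: DEC y by 14): {x=-9, y=22}

Answer: {x=-9, y=22}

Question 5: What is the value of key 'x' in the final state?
Answer: 19

Derivation:
Track key 'x' through all 9 events:
  event 1 (t=8: DEC y by 8): x unchanged
  event 2 (t=11: DEL z): x unchanged
  event 3 (t=17: SET y = 36): x unchanged
  event 4 (t=26: DEL x): x (absent) -> (absent)
  event 5 (t=32: SET x = -9): x (absent) -> -9
  event 6 (t=34: DEC y by 14): x unchanged
  event 7 (t=37: SET y = 40): x unchanged
  event 8 (t=38: DEL y): x unchanged
  event 9 (t=43: SET x = 19): x -9 -> 19
Final: x = 19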